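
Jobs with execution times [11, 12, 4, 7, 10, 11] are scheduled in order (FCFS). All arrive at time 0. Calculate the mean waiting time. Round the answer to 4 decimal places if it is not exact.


FCFS order (as given): [11, 12, 4, 7, 10, 11]
Waiting times:
  Job 1: wait = 0
  Job 2: wait = 11
  Job 3: wait = 23
  Job 4: wait = 27
  Job 5: wait = 34
  Job 6: wait = 44
Sum of waiting times = 139
Average waiting time = 139/6 = 23.1667

23.1667


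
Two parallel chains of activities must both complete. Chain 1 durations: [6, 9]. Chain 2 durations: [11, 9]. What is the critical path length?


Path A total = 6 + 9 = 15
Path B total = 11 + 9 = 20
Critical path = longest path = max(15, 20) = 20

20


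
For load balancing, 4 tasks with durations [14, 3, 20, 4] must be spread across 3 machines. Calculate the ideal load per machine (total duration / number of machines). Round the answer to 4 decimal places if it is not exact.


Total processing time = 14 + 3 + 20 + 4 = 41
Number of machines = 3
Ideal balanced load = 41 / 3 = 13.6667

13.6667


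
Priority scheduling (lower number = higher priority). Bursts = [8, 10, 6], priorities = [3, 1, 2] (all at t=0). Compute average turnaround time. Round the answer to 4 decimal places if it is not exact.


Sort by priority (ascending = highest first):
Order: [(1, 10), (2, 6), (3, 8)]
Completion times:
  Priority 1, burst=10, C=10
  Priority 2, burst=6, C=16
  Priority 3, burst=8, C=24
Average turnaround = 50/3 = 16.6667

16.6667


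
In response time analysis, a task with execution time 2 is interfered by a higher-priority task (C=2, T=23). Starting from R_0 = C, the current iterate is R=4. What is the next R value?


R_next = C + ceil(R_prev / T_hp) * C_hp
ceil(4 / 23) = ceil(0.1739) = 1
Interference = 1 * 2 = 2
R_next = 2 + 2 = 4
R_next = R_prev, so the iteration has converged (response time = 4).

4


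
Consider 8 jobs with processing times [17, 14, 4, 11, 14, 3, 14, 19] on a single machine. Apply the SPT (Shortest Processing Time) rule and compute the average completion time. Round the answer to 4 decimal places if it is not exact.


Sort jobs by processing time (SPT order): [3, 4, 11, 14, 14, 14, 17, 19]
Compute completion times sequentially:
  Job 1: processing = 3, completes at 3
  Job 2: processing = 4, completes at 7
  Job 3: processing = 11, completes at 18
  Job 4: processing = 14, completes at 32
  Job 5: processing = 14, completes at 46
  Job 6: processing = 14, completes at 60
  Job 7: processing = 17, completes at 77
  Job 8: processing = 19, completes at 96
Sum of completion times = 339
Average completion time = 339/8 = 42.375

42.375


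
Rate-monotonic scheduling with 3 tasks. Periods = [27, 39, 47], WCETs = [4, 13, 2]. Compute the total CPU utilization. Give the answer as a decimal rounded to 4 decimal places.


Compute individual utilizations (exact fractions):
  Task 1: C/T = 4/27 (approx. 0.1481)
  Task 2: C/T = 13/39 = 1/3 (approx. 0.3333)
  Task 3: C/T = 2/47 (approx. 0.0426)
Total utilization U = 4/27 + 1/3 + 2/47 = 665/1269
Rounded to 4 decimal places: U = 0.5240
RM (Liu & Layland) bound for 3 tasks = 0.779763; compare with U = 665/1269 (approx. 0.524035)
U <= bound, so schedulable by RM sufficient condition.

0.5240


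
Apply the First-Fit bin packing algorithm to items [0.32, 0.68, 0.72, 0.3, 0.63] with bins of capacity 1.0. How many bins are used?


Place items sequentially using First-Fit:
  Item 0.32 -> new Bin 1
  Item 0.68 -> Bin 1 (now 1.0)
  Item 0.72 -> new Bin 2
  Item 0.3 -> new Bin 3
  Item 0.63 -> Bin 3 (now 0.93)
Total bins used = 3

3


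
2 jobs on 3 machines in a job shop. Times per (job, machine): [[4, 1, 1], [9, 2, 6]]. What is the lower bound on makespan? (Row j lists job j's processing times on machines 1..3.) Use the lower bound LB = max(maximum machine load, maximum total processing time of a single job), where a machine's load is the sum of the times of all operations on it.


Machine loads:
  Machine 1: 4 + 9 = 13
  Machine 2: 1 + 2 = 3
  Machine 3: 1 + 6 = 7
Max machine load = 13
Job totals:
  Job 1: 6
  Job 2: 17
Max job total = 17
Lower bound = max(13, 17) = 17

17


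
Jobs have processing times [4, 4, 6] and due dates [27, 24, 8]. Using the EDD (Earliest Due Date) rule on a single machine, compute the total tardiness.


Sort by due date (EDD order): [(6, 8), (4, 24), (4, 27)]
Compute completion times and tardiness:
  Job 1: p=6, d=8, C=6, tardiness=max(0,6-8)=0
  Job 2: p=4, d=24, C=10, tardiness=max(0,10-24)=0
  Job 3: p=4, d=27, C=14, tardiness=max(0,14-27)=0
Total tardiness = 0

0


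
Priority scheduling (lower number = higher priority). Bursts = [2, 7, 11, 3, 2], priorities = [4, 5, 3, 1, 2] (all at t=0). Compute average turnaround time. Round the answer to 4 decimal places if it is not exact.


Sort by priority (ascending = highest first):
Order: [(1, 3), (2, 2), (3, 11), (4, 2), (5, 7)]
Completion times:
  Priority 1, burst=3, C=3
  Priority 2, burst=2, C=5
  Priority 3, burst=11, C=16
  Priority 4, burst=2, C=18
  Priority 5, burst=7, C=25
Average turnaround = 67/5 = 13.4

13.4


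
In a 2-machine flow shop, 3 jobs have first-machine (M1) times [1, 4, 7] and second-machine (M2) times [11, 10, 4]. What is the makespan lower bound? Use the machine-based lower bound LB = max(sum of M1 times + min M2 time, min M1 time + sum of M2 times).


LB1 = sum(M1 times) + min(M2 times) = 12 + 4 = 16
LB2 = min(M1 times) + sum(M2 times) = 1 + 25 = 26
Lower bound = max(LB1, LB2) = max(16, 26) = 26

26


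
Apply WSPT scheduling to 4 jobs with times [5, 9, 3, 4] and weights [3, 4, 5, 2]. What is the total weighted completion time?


Compute p/w ratios and sort ascending (WSPT): [(3, 5), (5, 3), (4, 2), (9, 4)]
Compute weighted completion times:
  Job (p=3,w=5): C=3, w*C=5*3=15
  Job (p=5,w=3): C=8, w*C=3*8=24
  Job (p=4,w=2): C=12, w*C=2*12=24
  Job (p=9,w=4): C=21, w*C=4*21=84
Total weighted completion time = 147

147


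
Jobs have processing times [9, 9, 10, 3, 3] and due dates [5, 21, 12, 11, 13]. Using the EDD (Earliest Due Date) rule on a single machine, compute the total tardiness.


Sort by due date (EDD order): [(9, 5), (3, 11), (10, 12), (3, 13), (9, 21)]
Compute completion times and tardiness:
  Job 1: p=9, d=5, C=9, tardiness=max(0,9-5)=4
  Job 2: p=3, d=11, C=12, tardiness=max(0,12-11)=1
  Job 3: p=10, d=12, C=22, tardiness=max(0,22-12)=10
  Job 4: p=3, d=13, C=25, tardiness=max(0,25-13)=12
  Job 5: p=9, d=21, C=34, tardiness=max(0,34-21)=13
Total tardiness = 40

40


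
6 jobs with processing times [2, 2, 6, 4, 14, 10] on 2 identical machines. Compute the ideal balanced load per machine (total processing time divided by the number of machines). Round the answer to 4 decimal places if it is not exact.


Total processing time = 2 + 2 + 6 + 4 + 14 + 10 = 38
Number of machines = 2
Ideal balanced load = 38 / 2 = 19.0

19.0


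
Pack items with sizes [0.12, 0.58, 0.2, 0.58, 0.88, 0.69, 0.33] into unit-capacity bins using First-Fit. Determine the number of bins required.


Place items sequentially using First-Fit:
  Item 0.12 -> new Bin 1
  Item 0.58 -> Bin 1 (now 0.7)
  Item 0.2 -> Bin 1 (now 0.9)
  Item 0.58 -> new Bin 2
  Item 0.88 -> new Bin 3
  Item 0.69 -> new Bin 4
  Item 0.33 -> Bin 2 (now 0.91)
Total bins used = 4

4


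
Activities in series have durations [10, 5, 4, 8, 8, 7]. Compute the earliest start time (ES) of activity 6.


Activity 6 starts after activities 1 through 5 complete.
Predecessor durations: [10, 5, 4, 8, 8]
ES = 10 + 5 + 4 + 8 + 8 = 35

35


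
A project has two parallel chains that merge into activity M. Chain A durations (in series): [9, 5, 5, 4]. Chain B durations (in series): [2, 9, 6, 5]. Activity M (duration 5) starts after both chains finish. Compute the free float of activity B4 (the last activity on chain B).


ES(B4) = sum of predecessors on chain B = 17
EF(B4) = ES + duration = 17 + 5 = 22
Successor of B4 is M. ES(M) = max(sum(A), sum(B)) = max(23, 22) = 23
Free float = ES(successor) - EF(current) = 23 - 22 = 1

1


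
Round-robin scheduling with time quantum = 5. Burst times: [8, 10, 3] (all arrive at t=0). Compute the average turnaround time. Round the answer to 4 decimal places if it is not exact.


Time quantum = 5
Execution trace:
  J1 runs 5 units, time = 5
  J2 runs 5 units, time = 10
  J3 runs 3 units, time = 13
  J1 runs 3 units, time = 16
  J2 runs 5 units, time = 21
Finish times: [16, 21, 13]
Average turnaround = 50/3 = 16.6667

16.6667


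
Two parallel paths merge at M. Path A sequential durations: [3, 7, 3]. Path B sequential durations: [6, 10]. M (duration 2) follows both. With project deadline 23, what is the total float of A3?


Forward pass: ES(A3) = sum of predecessors on chain A = 10
EF = ES + duration = 10 + 3 = 13
Backward pass: LF(M) = deadline = 23; LS(M) = 23 - 2 = 21
LF(A3) = LS(M) - sum(successors on chain A) = 21 - 0 = 21
LS = LF - duration = 21 - 3 = 18
Total float = LS - ES = 18 - 10 = 8

8


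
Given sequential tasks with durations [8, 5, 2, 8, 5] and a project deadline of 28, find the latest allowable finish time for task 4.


LF(activity 4) = deadline - sum of successor durations
Successors: activities 5 through 5 with durations [5]
Sum of successor durations = 5
LF = 28 - 5 = 23

23


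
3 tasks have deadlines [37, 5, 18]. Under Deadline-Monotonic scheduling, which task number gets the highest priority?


Sort tasks by relative deadline (ascending):
  Task 2: deadline = 5
  Task 3: deadline = 18
  Task 1: deadline = 37
Priority order (highest first): [2, 3, 1]
Highest priority task = 2

2


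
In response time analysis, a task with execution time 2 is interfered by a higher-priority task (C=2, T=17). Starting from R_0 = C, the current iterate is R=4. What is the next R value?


R_next = C + ceil(R_prev / T_hp) * C_hp
ceil(4 / 17) = ceil(0.2353) = 1
Interference = 1 * 2 = 2
R_next = 2 + 2 = 4
R_next = R_prev, so the iteration has converged (response time = 4).

4


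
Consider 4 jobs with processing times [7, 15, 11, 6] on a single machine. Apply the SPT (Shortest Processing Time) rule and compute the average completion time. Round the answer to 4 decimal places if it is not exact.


Sort jobs by processing time (SPT order): [6, 7, 11, 15]
Compute completion times sequentially:
  Job 1: processing = 6, completes at 6
  Job 2: processing = 7, completes at 13
  Job 3: processing = 11, completes at 24
  Job 4: processing = 15, completes at 39
Sum of completion times = 82
Average completion time = 82/4 = 20.5

20.5


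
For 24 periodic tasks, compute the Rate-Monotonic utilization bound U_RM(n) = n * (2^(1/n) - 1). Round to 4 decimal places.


Compute 2^(1/24) = 1.0293022366
Subtract 1: 1.0293022366 - 1 = 0.0293022366
Multiply by n: 24 * 0.0293022366 = 0.7032536784
Round to 4 dp: 0.7033

0.7033


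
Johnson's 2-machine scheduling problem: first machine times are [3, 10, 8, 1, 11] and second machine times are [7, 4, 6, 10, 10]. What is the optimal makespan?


Apply Johnson's rule:
  Group 1 (a <= b): [(4, 1, 10), (1, 3, 7)]
  Group 2 (a > b): [(5, 11, 10), (3, 8, 6), (2, 10, 4)]
Optimal job order: [4, 1, 5, 3, 2]
Schedule:
  Job 4: M1 done at 1, M2 done at 11
  Job 1: M1 done at 4, M2 done at 18
  Job 5: M1 done at 15, M2 done at 28
  Job 3: M1 done at 23, M2 done at 34
  Job 2: M1 done at 33, M2 done at 38
Makespan = 38

38


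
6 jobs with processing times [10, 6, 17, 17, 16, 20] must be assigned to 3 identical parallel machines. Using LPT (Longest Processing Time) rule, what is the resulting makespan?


Sort jobs in decreasing order (LPT): [20, 17, 17, 16, 10, 6]
Assign each job to the least loaded machine:
  Machine 1: jobs [20, 6], load = 26
  Machine 2: jobs [17, 16], load = 33
  Machine 3: jobs [17, 10], load = 27
Makespan = max load = 33

33


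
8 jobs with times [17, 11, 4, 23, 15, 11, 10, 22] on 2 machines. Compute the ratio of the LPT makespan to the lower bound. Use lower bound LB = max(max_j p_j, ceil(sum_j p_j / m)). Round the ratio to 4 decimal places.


LPT order: [23, 22, 17, 15, 11, 11, 10, 4]
Machine loads after assignment: [59, 54]
LPT makespan = 59
Lower bound = max(max_job, ceil(total/2)) = max(23, 57) = 57
Ratio = 59 / 57 = 1.0351

1.0351


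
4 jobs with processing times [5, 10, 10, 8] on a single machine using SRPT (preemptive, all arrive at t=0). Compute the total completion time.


Since all jobs arrive at t=0, SRPT equals SPT ordering.
SPT order: [5, 8, 10, 10]
Completion times:
  Job 1: p=5, C=5
  Job 2: p=8, C=13
  Job 3: p=10, C=23
  Job 4: p=10, C=33
Total completion time = 5 + 13 + 23 + 33 = 74

74


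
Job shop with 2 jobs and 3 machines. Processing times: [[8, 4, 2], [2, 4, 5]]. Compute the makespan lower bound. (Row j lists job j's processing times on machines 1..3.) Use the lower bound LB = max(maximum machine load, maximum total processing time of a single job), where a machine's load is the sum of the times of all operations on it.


Machine loads:
  Machine 1: 8 + 2 = 10
  Machine 2: 4 + 4 = 8
  Machine 3: 2 + 5 = 7
Max machine load = 10
Job totals:
  Job 1: 14
  Job 2: 11
Max job total = 14
Lower bound = max(10, 14) = 14

14


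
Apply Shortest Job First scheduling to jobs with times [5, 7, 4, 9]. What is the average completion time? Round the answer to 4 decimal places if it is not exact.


SJF order (ascending): [4, 5, 7, 9]
Completion times:
  Job 1: burst=4, C=4
  Job 2: burst=5, C=9
  Job 3: burst=7, C=16
  Job 4: burst=9, C=25
Average completion = 54/4 = 13.5

13.5


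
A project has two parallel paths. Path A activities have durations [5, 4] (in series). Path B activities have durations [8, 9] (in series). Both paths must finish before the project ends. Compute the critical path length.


Path A total = 5 + 4 = 9
Path B total = 8 + 9 = 17
Critical path = longest path = max(9, 17) = 17

17


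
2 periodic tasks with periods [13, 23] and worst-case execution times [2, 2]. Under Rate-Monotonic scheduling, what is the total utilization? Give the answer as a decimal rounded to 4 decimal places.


Compute individual utilizations (exact fractions):
  Task 1: C/T = 2/13 (approx. 0.1538)
  Task 2: C/T = 2/23 (approx. 0.087)
Total utilization U = 2/13 + 2/23 = 72/299
Rounded to 4 decimal places: U = 0.2408
RM (Liu & Layland) bound for 2 tasks = 0.828427; compare with U = 72/299 (approx. 0.240803)
U <= bound, so schedulable by RM sufficient condition.

0.2408


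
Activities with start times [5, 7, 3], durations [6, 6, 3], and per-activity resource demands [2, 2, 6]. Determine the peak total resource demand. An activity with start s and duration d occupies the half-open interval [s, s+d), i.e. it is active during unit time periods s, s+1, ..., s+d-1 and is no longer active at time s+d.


Each activity i is active on [start_i, start_i + duration_i).
Compute total resource usage per time slot:
  t=0: active resources = [], total = 0
  t=1: active resources = [], total = 0
  t=2: active resources = [], total = 0
  t=3: active resources = [6], total = 6
  t=4: active resources = [6], total = 6
  t=5: active resources = [2, 6], total = 8
  t=6: active resources = [2], total = 2
  t=7: active resources = [2, 2], total = 4
  t=8: active resources = [2, 2], total = 4
  t=9: active resources = [2, 2], total = 4
  t=10: active resources = [2, 2], total = 4
  t=11: active resources = [2], total = 2
  t=12: active resources = [2], total = 2
Peak resource demand = 8

8


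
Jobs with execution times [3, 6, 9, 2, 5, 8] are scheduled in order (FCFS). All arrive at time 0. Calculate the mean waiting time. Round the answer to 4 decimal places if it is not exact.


FCFS order (as given): [3, 6, 9, 2, 5, 8]
Waiting times:
  Job 1: wait = 0
  Job 2: wait = 3
  Job 3: wait = 9
  Job 4: wait = 18
  Job 5: wait = 20
  Job 6: wait = 25
Sum of waiting times = 75
Average waiting time = 75/6 = 12.5

12.5


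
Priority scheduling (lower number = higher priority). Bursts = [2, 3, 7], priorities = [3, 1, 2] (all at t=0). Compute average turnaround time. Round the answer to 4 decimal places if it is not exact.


Sort by priority (ascending = highest first):
Order: [(1, 3), (2, 7), (3, 2)]
Completion times:
  Priority 1, burst=3, C=3
  Priority 2, burst=7, C=10
  Priority 3, burst=2, C=12
Average turnaround = 25/3 = 8.3333

8.3333


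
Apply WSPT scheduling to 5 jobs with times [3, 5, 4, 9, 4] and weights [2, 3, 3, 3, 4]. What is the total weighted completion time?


Compute p/w ratios and sort ascending (WSPT): [(4, 4), (4, 3), (3, 2), (5, 3), (9, 3)]
Compute weighted completion times:
  Job (p=4,w=4): C=4, w*C=4*4=16
  Job (p=4,w=3): C=8, w*C=3*8=24
  Job (p=3,w=2): C=11, w*C=2*11=22
  Job (p=5,w=3): C=16, w*C=3*16=48
  Job (p=9,w=3): C=25, w*C=3*25=75
Total weighted completion time = 185

185


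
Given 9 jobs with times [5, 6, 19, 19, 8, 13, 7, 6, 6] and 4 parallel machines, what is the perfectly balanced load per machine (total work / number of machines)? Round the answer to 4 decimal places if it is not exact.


Total processing time = 5 + 6 + 19 + 19 + 8 + 13 + 7 + 6 + 6 = 89
Number of machines = 4
Ideal balanced load = 89 / 4 = 22.25

22.25


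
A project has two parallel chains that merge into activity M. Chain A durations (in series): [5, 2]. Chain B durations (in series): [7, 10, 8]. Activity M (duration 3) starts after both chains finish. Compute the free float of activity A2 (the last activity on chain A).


ES(A2) = sum of predecessors on chain A = 5
EF(A2) = ES + duration = 5 + 2 = 7
Successor of A2 is M. ES(M) = max(sum(A), sum(B)) = max(7, 25) = 25
Free float = ES(successor) - EF(current) = 25 - 7 = 18

18


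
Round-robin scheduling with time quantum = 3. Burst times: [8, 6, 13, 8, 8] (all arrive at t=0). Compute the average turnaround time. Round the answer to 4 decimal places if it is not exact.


Time quantum = 3
Execution trace:
  J1 runs 3 units, time = 3
  J2 runs 3 units, time = 6
  J3 runs 3 units, time = 9
  J4 runs 3 units, time = 12
  J5 runs 3 units, time = 15
  J1 runs 3 units, time = 18
  J2 runs 3 units, time = 21
  J3 runs 3 units, time = 24
  J4 runs 3 units, time = 27
  J5 runs 3 units, time = 30
  J1 runs 2 units, time = 32
  J3 runs 3 units, time = 35
  J4 runs 2 units, time = 37
  J5 runs 2 units, time = 39
  J3 runs 3 units, time = 42
  J3 runs 1 units, time = 43
Finish times: [32, 21, 43, 37, 39]
Average turnaround = 172/5 = 34.4

34.4


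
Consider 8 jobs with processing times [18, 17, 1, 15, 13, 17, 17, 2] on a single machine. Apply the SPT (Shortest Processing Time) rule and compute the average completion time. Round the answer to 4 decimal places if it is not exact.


Sort jobs by processing time (SPT order): [1, 2, 13, 15, 17, 17, 17, 18]
Compute completion times sequentially:
  Job 1: processing = 1, completes at 1
  Job 2: processing = 2, completes at 3
  Job 3: processing = 13, completes at 16
  Job 4: processing = 15, completes at 31
  Job 5: processing = 17, completes at 48
  Job 6: processing = 17, completes at 65
  Job 7: processing = 17, completes at 82
  Job 8: processing = 18, completes at 100
Sum of completion times = 346
Average completion time = 346/8 = 43.25

43.25


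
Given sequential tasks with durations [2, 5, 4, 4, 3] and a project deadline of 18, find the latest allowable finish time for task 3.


LF(activity 3) = deadline - sum of successor durations
Successors: activities 4 through 5 with durations [4, 3]
Sum of successor durations = 7
LF = 18 - 7 = 11

11


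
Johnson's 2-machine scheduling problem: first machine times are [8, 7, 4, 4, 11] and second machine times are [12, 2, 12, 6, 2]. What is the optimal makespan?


Apply Johnson's rule:
  Group 1 (a <= b): [(3, 4, 12), (4, 4, 6), (1, 8, 12)]
  Group 2 (a > b): [(2, 7, 2), (5, 11, 2)]
Optimal job order: [3, 4, 1, 2, 5]
Schedule:
  Job 3: M1 done at 4, M2 done at 16
  Job 4: M1 done at 8, M2 done at 22
  Job 1: M1 done at 16, M2 done at 34
  Job 2: M1 done at 23, M2 done at 36
  Job 5: M1 done at 34, M2 done at 38
Makespan = 38

38


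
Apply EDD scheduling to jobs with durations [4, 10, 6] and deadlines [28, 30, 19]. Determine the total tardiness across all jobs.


Sort by due date (EDD order): [(6, 19), (4, 28), (10, 30)]
Compute completion times and tardiness:
  Job 1: p=6, d=19, C=6, tardiness=max(0,6-19)=0
  Job 2: p=4, d=28, C=10, tardiness=max(0,10-28)=0
  Job 3: p=10, d=30, C=20, tardiness=max(0,20-30)=0
Total tardiness = 0

0


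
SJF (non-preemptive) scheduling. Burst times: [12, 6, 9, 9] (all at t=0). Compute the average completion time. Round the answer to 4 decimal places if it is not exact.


SJF order (ascending): [6, 9, 9, 12]
Completion times:
  Job 1: burst=6, C=6
  Job 2: burst=9, C=15
  Job 3: burst=9, C=24
  Job 4: burst=12, C=36
Average completion = 81/4 = 20.25

20.25


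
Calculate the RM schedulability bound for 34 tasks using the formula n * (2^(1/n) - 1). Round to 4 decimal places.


Compute 2^(1/34) = 1.0205959096
Subtract 1: 1.0205959096 - 1 = 0.0205959096
Multiply by n: 34 * 0.0205959096 = 0.7002609264
Round to 4 dp: 0.7003

0.7003


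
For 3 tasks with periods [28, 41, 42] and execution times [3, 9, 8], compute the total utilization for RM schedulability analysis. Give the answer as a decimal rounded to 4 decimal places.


Compute individual utilizations (exact fractions):
  Task 1: C/T = 3/28 (approx. 0.1071)
  Task 2: C/T = 9/41 (approx. 0.2195)
  Task 3: C/T = 8/42 = 4/21 (approx. 0.1905)
Total utilization U = 3/28 + 9/41 + 4/21 = 1781/3444
Rounded to 4 decimal places: U = 0.5171
RM (Liu & Layland) bound for 3 tasks = 0.779763; compare with U = 1781/3444 (approx. 0.517131)
U <= bound, so schedulable by RM sufficient condition.

0.5171


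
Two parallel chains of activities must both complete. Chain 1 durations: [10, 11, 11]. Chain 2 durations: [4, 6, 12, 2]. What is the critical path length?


Path A total = 10 + 11 + 11 = 32
Path B total = 4 + 6 + 12 + 2 = 24
Critical path = longest path = max(32, 24) = 32

32


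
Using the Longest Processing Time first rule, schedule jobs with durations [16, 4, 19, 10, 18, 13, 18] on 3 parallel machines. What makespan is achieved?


Sort jobs in decreasing order (LPT): [19, 18, 18, 16, 13, 10, 4]
Assign each job to the least loaded machine:
  Machine 1: jobs [19, 10, 4], load = 33
  Machine 2: jobs [18, 16], load = 34
  Machine 3: jobs [18, 13], load = 31
Makespan = max load = 34

34


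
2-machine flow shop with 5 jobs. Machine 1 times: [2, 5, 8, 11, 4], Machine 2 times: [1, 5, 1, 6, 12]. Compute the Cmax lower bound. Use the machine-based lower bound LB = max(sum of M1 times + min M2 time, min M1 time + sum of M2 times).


LB1 = sum(M1 times) + min(M2 times) = 30 + 1 = 31
LB2 = min(M1 times) + sum(M2 times) = 2 + 25 = 27
Lower bound = max(LB1, LB2) = max(31, 27) = 31

31


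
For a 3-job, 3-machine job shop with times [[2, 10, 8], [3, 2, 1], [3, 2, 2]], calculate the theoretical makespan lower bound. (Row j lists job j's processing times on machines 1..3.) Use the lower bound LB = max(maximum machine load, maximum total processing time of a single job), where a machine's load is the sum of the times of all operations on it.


Machine loads:
  Machine 1: 2 + 3 + 3 = 8
  Machine 2: 10 + 2 + 2 = 14
  Machine 3: 8 + 1 + 2 = 11
Max machine load = 14
Job totals:
  Job 1: 20
  Job 2: 6
  Job 3: 7
Max job total = 20
Lower bound = max(14, 20) = 20

20


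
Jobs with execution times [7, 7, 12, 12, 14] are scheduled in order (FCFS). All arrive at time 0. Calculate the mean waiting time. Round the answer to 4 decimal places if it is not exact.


FCFS order (as given): [7, 7, 12, 12, 14]
Waiting times:
  Job 1: wait = 0
  Job 2: wait = 7
  Job 3: wait = 14
  Job 4: wait = 26
  Job 5: wait = 38
Sum of waiting times = 85
Average waiting time = 85/5 = 17.0

17.0


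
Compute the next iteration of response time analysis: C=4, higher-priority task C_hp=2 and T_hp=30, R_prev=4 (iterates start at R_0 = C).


R_next = C + ceil(R_prev / T_hp) * C_hp
ceil(4 / 30) = ceil(0.1333) = 1
Interference = 1 * 2 = 2
R_next = 4 + 2 = 6

6


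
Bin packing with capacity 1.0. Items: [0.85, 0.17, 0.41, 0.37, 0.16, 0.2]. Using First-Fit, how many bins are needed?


Place items sequentially using First-Fit:
  Item 0.85 -> new Bin 1
  Item 0.17 -> new Bin 2
  Item 0.41 -> Bin 2 (now 0.58)
  Item 0.37 -> Bin 2 (now 0.95)
  Item 0.16 -> new Bin 3
  Item 0.2 -> Bin 3 (now 0.36)
Total bins used = 3

3


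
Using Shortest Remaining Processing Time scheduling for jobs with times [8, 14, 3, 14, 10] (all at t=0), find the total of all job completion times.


Since all jobs arrive at t=0, SRPT equals SPT ordering.
SPT order: [3, 8, 10, 14, 14]
Completion times:
  Job 1: p=3, C=3
  Job 2: p=8, C=11
  Job 3: p=10, C=21
  Job 4: p=14, C=35
  Job 5: p=14, C=49
Total completion time = 3 + 11 + 21 + 35 + 49 = 119

119


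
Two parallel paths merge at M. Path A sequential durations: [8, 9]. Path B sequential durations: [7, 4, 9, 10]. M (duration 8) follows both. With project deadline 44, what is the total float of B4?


Forward pass: ES(B4) = sum of predecessors on chain B = 20
EF = ES + duration = 20 + 10 = 30
Backward pass: LF(M) = deadline = 44; LS(M) = 44 - 8 = 36
LF(B4) = LS(M) - sum(successors on chain B) = 36 - 0 = 36
LS = LF - duration = 36 - 10 = 26
Total float = LS - ES = 26 - 20 = 6

6


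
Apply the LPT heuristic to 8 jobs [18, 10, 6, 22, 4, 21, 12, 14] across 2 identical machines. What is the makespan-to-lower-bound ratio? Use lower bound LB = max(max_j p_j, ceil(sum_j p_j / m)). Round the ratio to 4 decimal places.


LPT order: [22, 21, 18, 14, 12, 10, 6, 4]
Machine loads after assignment: [54, 53]
LPT makespan = 54
Lower bound = max(max_job, ceil(total/2)) = max(22, 54) = 54
Ratio = 54 / 54 = 1.0

1.0


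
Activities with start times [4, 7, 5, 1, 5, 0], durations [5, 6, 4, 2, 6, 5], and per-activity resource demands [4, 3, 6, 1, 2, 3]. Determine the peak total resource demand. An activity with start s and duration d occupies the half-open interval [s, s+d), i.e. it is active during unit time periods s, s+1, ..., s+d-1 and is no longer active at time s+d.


Each activity i is active on [start_i, start_i + duration_i).
Compute total resource usage per time slot:
  t=0: active resources = [3], total = 3
  t=1: active resources = [1, 3], total = 4
  t=2: active resources = [1, 3], total = 4
  t=3: active resources = [3], total = 3
  t=4: active resources = [4, 3], total = 7
  t=5: active resources = [4, 6, 2], total = 12
  t=6: active resources = [4, 6, 2], total = 12
  t=7: active resources = [4, 3, 6, 2], total = 15
  t=8: active resources = [4, 3, 6, 2], total = 15
  t=9: active resources = [3, 2], total = 5
  t=10: active resources = [3, 2], total = 5
  t=11: active resources = [3], total = 3
  t=12: active resources = [3], total = 3
Peak resource demand = 15

15


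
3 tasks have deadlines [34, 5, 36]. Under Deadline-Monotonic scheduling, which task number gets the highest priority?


Sort tasks by relative deadline (ascending):
  Task 2: deadline = 5
  Task 1: deadline = 34
  Task 3: deadline = 36
Priority order (highest first): [2, 1, 3]
Highest priority task = 2

2


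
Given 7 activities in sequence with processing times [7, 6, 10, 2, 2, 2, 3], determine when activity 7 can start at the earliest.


Activity 7 starts after activities 1 through 6 complete.
Predecessor durations: [7, 6, 10, 2, 2, 2]
ES = 7 + 6 + 10 + 2 + 2 + 2 = 29

29


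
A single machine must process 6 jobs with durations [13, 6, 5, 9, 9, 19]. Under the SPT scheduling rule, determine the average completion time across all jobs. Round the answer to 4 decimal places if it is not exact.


Sort jobs by processing time (SPT order): [5, 6, 9, 9, 13, 19]
Compute completion times sequentially:
  Job 1: processing = 5, completes at 5
  Job 2: processing = 6, completes at 11
  Job 3: processing = 9, completes at 20
  Job 4: processing = 9, completes at 29
  Job 5: processing = 13, completes at 42
  Job 6: processing = 19, completes at 61
Sum of completion times = 168
Average completion time = 168/6 = 28.0

28.0


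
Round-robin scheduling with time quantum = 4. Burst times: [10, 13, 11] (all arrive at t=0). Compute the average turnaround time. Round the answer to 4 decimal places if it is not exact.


Time quantum = 4
Execution trace:
  J1 runs 4 units, time = 4
  J2 runs 4 units, time = 8
  J3 runs 4 units, time = 12
  J1 runs 4 units, time = 16
  J2 runs 4 units, time = 20
  J3 runs 4 units, time = 24
  J1 runs 2 units, time = 26
  J2 runs 4 units, time = 30
  J3 runs 3 units, time = 33
  J2 runs 1 units, time = 34
Finish times: [26, 34, 33]
Average turnaround = 93/3 = 31.0

31.0


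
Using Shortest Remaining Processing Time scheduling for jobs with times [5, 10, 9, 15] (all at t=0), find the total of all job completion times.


Since all jobs arrive at t=0, SRPT equals SPT ordering.
SPT order: [5, 9, 10, 15]
Completion times:
  Job 1: p=5, C=5
  Job 2: p=9, C=14
  Job 3: p=10, C=24
  Job 4: p=15, C=39
Total completion time = 5 + 14 + 24 + 39 = 82

82


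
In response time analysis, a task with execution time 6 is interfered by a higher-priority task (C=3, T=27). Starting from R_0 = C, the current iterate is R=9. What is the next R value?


R_next = C + ceil(R_prev / T_hp) * C_hp
ceil(9 / 27) = ceil(0.3333) = 1
Interference = 1 * 3 = 3
R_next = 6 + 3 = 9
R_next = R_prev, so the iteration has converged (response time = 9).

9


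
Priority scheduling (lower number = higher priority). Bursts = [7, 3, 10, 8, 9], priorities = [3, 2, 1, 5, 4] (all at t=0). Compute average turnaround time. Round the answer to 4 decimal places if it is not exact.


Sort by priority (ascending = highest first):
Order: [(1, 10), (2, 3), (3, 7), (4, 9), (5, 8)]
Completion times:
  Priority 1, burst=10, C=10
  Priority 2, burst=3, C=13
  Priority 3, burst=7, C=20
  Priority 4, burst=9, C=29
  Priority 5, burst=8, C=37
Average turnaround = 109/5 = 21.8

21.8


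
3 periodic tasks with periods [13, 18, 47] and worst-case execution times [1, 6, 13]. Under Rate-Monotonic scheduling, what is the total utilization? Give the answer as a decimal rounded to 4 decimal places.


Compute individual utilizations (exact fractions):
  Task 1: C/T = 1/13 (approx. 0.0769)
  Task 2: C/T = 6/18 = 1/3 (approx. 0.3333)
  Task 3: C/T = 13/47 (approx. 0.2766)
Total utilization U = 1/13 + 1/3 + 13/47 = 1259/1833
Rounded to 4 decimal places: U = 0.6869
RM (Liu & Layland) bound for 3 tasks = 0.779763; compare with U = 1259/1833 (approx. 0.686852)
U <= bound, so schedulable by RM sufficient condition.

0.6869


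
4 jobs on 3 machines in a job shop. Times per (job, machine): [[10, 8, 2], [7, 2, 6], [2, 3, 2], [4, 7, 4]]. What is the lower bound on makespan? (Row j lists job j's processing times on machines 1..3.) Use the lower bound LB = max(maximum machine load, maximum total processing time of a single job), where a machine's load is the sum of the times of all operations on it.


Machine loads:
  Machine 1: 10 + 7 + 2 + 4 = 23
  Machine 2: 8 + 2 + 3 + 7 = 20
  Machine 3: 2 + 6 + 2 + 4 = 14
Max machine load = 23
Job totals:
  Job 1: 20
  Job 2: 15
  Job 3: 7
  Job 4: 15
Max job total = 20
Lower bound = max(23, 20) = 23

23


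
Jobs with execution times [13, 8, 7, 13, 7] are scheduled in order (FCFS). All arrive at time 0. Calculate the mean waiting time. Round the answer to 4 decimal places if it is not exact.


FCFS order (as given): [13, 8, 7, 13, 7]
Waiting times:
  Job 1: wait = 0
  Job 2: wait = 13
  Job 3: wait = 21
  Job 4: wait = 28
  Job 5: wait = 41
Sum of waiting times = 103
Average waiting time = 103/5 = 20.6

20.6


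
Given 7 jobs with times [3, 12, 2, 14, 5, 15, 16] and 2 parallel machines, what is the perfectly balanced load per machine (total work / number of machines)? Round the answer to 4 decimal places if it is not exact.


Total processing time = 3 + 12 + 2 + 14 + 5 + 15 + 16 = 67
Number of machines = 2
Ideal balanced load = 67 / 2 = 33.5

33.5


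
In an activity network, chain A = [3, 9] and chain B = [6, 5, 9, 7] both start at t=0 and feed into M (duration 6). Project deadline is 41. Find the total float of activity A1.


Forward pass: ES(A1) = sum of predecessors on chain A = 0
EF = ES + duration = 0 + 3 = 3
Backward pass: LF(M) = deadline = 41; LS(M) = 41 - 6 = 35
LF(A1) = LS(M) - sum(successors on chain A) = 35 - 9 = 26
LS = LF - duration = 26 - 3 = 23
Total float = LS - ES = 23 - 0 = 23

23


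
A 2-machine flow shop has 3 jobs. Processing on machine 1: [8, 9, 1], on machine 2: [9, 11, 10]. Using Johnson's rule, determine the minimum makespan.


Apply Johnson's rule:
  Group 1 (a <= b): [(3, 1, 10), (1, 8, 9), (2, 9, 11)]
  Group 2 (a > b): []
Optimal job order: [3, 1, 2]
Schedule:
  Job 3: M1 done at 1, M2 done at 11
  Job 1: M1 done at 9, M2 done at 20
  Job 2: M1 done at 18, M2 done at 31
Makespan = 31

31


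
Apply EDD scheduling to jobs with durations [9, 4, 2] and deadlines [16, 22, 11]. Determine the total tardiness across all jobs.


Sort by due date (EDD order): [(2, 11), (9, 16), (4, 22)]
Compute completion times and tardiness:
  Job 1: p=2, d=11, C=2, tardiness=max(0,2-11)=0
  Job 2: p=9, d=16, C=11, tardiness=max(0,11-16)=0
  Job 3: p=4, d=22, C=15, tardiness=max(0,15-22)=0
Total tardiness = 0

0


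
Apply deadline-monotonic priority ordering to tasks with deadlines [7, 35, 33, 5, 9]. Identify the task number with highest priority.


Sort tasks by relative deadline (ascending):
  Task 4: deadline = 5
  Task 1: deadline = 7
  Task 5: deadline = 9
  Task 3: deadline = 33
  Task 2: deadline = 35
Priority order (highest first): [4, 1, 5, 3, 2]
Highest priority task = 4

4


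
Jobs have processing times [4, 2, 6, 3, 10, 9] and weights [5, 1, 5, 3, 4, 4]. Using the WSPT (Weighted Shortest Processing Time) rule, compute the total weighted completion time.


Compute p/w ratios and sort ascending (WSPT): [(4, 5), (3, 3), (6, 5), (2, 1), (9, 4), (10, 4)]
Compute weighted completion times:
  Job (p=4,w=5): C=4, w*C=5*4=20
  Job (p=3,w=3): C=7, w*C=3*7=21
  Job (p=6,w=5): C=13, w*C=5*13=65
  Job (p=2,w=1): C=15, w*C=1*15=15
  Job (p=9,w=4): C=24, w*C=4*24=96
  Job (p=10,w=4): C=34, w*C=4*34=136
Total weighted completion time = 353

353


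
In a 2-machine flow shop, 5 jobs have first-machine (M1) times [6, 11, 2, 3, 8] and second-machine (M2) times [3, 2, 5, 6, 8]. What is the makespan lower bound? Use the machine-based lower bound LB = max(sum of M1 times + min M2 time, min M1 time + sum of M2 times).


LB1 = sum(M1 times) + min(M2 times) = 30 + 2 = 32
LB2 = min(M1 times) + sum(M2 times) = 2 + 24 = 26
Lower bound = max(LB1, LB2) = max(32, 26) = 32

32


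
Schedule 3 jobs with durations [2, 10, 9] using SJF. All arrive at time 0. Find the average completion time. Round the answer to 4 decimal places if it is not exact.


SJF order (ascending): [2, 9, 10]
Completion times:
  Job 1: burst=2, C=2
  Job 2: burst=9, C=11
  Job 3: burst=10, C=21
Average completion = 34/3 = 11.3333

11.3333


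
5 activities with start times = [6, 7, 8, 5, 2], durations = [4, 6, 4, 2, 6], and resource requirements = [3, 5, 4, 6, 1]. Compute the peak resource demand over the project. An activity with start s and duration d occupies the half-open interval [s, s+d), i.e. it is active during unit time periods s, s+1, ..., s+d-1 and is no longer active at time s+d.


Each activity i is active on [start_i, start_i + duration_i).
Compute total resource usage per time slot:
  t=0: active resources = [], total = 0
  t=1: active resources = [], total = 0
  t=2: active resources = [1], total = 1
  t=3: active resources = [1], total = 1
  t=4: active resources = [1], total = 1
  t=5: active resources = [6, 1], total = 7
  t=6: active resources = [3, 6, 1], total = 10
  t=7: active resources = [3, 5, 1], total = 9
  t=8: active resources = [3, 5, 4], total = 12
  t=9: active resources = [3, 5, 4], total = 12
  t=10: active resources = [5, 4], total = 9
  t=11: active resources = [5, 4], total = 9
  t=12: active resources = [5], total = 5
Peak resource demand = 12

12


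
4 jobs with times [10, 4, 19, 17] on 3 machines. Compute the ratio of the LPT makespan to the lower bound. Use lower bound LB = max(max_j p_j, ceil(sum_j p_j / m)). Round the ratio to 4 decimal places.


LPT order: [19, 17, 10, 4]
Machine loads after assignment: [19, 17, 14]
LPT makespan = 19
Lower bound = max(max_job, ceil(total/3)) = max(19, 17) = 19
Ratio = 19 / 19 = 1.0

1.0


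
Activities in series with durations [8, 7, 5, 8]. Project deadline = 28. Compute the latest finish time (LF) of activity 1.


LF(activity 1) = deadline - sum of successor durations
Successors: activities 2 through 4 with durations [7, 5, 8]
Sum of successor durations = 20
LF = 28 - 20 = 8

8


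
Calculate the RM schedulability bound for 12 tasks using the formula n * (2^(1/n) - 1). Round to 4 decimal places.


Compute 2^(1/12) = 1.0594630944
Subtract 1: 1.0594630944 - 1 = 0.0594630944
Multiply by n: 12 * 0.0594630944 = 0.7135571328
Round to 4 dp: 0.7136

0.7136


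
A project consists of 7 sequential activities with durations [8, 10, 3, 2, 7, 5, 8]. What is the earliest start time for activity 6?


Activity 6 starts after activities 1 through 5 complete.
Predecessor durations: [8, 10, 3, 2, 7]
ES = 8 + 10 + 3 + 2 + 7 = 30

30


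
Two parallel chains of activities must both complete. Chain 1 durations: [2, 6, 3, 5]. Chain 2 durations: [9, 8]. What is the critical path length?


Path A total = 2 + 6 + 3 + 5 = 16
Path B total = 9 + 8 = 17
Critical path = longest path = max(16, 17) = 17

17


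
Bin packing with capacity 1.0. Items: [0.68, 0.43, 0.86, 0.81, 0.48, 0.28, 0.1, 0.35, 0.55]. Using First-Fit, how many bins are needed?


Place items sequentially using First-Fit:
  Item 0.68 -> new Bin 1
  Item 0.43 -> new Bin 2
  Item 0.86 -> new Bin 3
  Item 0.81 -> new Bin 4
  Item 0.48 -> Bin 2 (now 0.91)
  Item 0.28 -> Bin 1 (now 0.96)
  Item 0.1 -> Bin 3 (now 0.96)
  Item 0.35 -> new Bin 5
  Item 0.55 -> Bin 5 (now 0.9)
Total bins used = 5

5


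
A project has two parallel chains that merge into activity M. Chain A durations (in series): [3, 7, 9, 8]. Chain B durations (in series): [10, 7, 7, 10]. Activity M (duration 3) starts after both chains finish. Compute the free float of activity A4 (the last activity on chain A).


ES(A4) = sum of predecessors on chain A = 19
EF(A4) = ES + duration = 19 + 8 = 27
Successor of A4 is M. ES(M) = max(sum(A), sum(B)) = max(27, 34) = 34
Free float = ES(successor) - EF(current) = 34 - 27 = 7

7


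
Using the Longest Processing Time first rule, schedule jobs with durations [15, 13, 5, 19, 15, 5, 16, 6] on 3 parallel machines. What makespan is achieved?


Sort jobs in decreasing order (LPT): [19, 16, 15, 15, 13, 6, 5, 5]
Assign each job to the least loaded machine:
  Machine 1: jobs [19, 6, 5], load = 30
  Machine 2: jobs [16, 13, 5], load = 34
  Machine 3: jobs [15, 15], load = 30
Makespan = max load = 34

34


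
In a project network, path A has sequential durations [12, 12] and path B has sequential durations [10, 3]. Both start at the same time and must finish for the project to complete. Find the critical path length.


Path A total = 12 + 12 = 24
Path B total = 10 + 3 = 13
Critical path = longest path = max(24, 13) = 24

24


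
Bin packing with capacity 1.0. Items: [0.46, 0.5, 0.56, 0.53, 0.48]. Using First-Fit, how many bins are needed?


Place items sequentially using First-Fit:
  Item 0.46 -> new Bin 1
  Item 0.5 -> Bin 1 (now 0.96)
  Item 0.56 -> new Bin 2
  Item 0.53 -> new Bin 3
  Item 0.48 -> new Bin 4
Total bins used = 4

4


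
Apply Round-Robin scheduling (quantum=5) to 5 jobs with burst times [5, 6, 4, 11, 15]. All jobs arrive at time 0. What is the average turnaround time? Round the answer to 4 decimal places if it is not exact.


Time quantum = 5
Execution trace:
  J1 runs 5 units, time = 5
  J2 runs 5 units, time = 10
  J3 runs 4 units, time = 14
  J4 runs 5 units, time = 19
  J5 runs 5 units, time = 24
  J2 runs 1 units, time = 25
  J4 runs 5 units, time = 30
  J5 runs 5 units, time = 35
  J4 runs 1 units, time = 36
  J5 runs 5 units, time = 41
Finish times: [5, 25, 14, 36, 41]
Average turnaround = 121/5 = 24.2

24.2
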